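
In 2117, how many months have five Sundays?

4

A month of length L has five Sundays iff its first Sunday is on day ≤ L−28 (so day 1–3 in a 31-day month, 1–2 in a 30-day month, day 1 in a leap February).
Checking each month of 2117: Jan starts Fri (31d) ✓; Feb starts Mon (28d); Mar starts Mon (31d); Apr starts Thu (30d); May starts Sat (31d) ✓; Jun starts Tue (30d); Jul starts Thu (31d); Aug starts Sun (31d) ✓; Sep starts Wed (30d); Oct starts Fri (31d) ✓; Nov starts Mon (30d); Dec starts Wed (31d).
Five-Sunday months: January, May, August, October → 4.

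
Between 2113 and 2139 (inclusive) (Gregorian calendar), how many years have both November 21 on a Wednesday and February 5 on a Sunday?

Check each year's weekday for November 21 and February 5:
  2113: Tue/Sun  2114: Wed/Mon  2115: Thu/Tue  2116: Sat/Wed  2117: Sun/Fri  2118: Mon/Sat  2119: Tue/Sun  2120: Thu/Mon  2121: Fri/Wed  2122: Sat/Thu  2123: Sun/Fri  2124: Tue/Sat  2125: Wed/Mon  2126: Thu/Tue  2127: Fri/Wed  2128: Sun/Thu  2129: Mon/Sat  2130: Tue/Sun  2131: Wed/Mon  2132: Fri/Tue  2133: Sat/Thu  2134: Sun/Fri  2135: Mon/Sat  2136: Wed/Sun ✓  2137: Thu/Tue  2138: Fri/Wed  2139: Sat/Thu
Both conditions hold in: 2136 — 1.

1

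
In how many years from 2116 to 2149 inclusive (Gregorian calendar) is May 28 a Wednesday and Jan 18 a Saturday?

Check each year's weekday for May 28 and Jan 18:
  2116: Thu/Sat  2117: Fri/Mon  2118: Sat/Tue  2119: Sun/Wed  2120: Tue/Thu  2121: Wed/Sat ✓  2122: Thu/Sun  2123: Fri/Mon  2124: Sun/Tue  2125: Mon/Thu  2126: Tue/Fri  2127: Wed/Sat ✓  2128: Fri/Sun  2129: Sat/Tue  …(6 more)…  2136: Mon/Wed  2137: Tue/Fri  2138: Wed/Sat ✓  2139: Thu/Sun  2140: Sat/Mon  2141: Sun/Wed  2142: Mon/Thu  2143: Tue/Fri  2144: Thu/Sat  2145: Fri/Mon  2146: Sat/Tue  2147: Sun/Wed  2148: Tue/Thu  2149: Wed/Sat ✓
Both conditions hold in: 2121, 2127, 2138, 2149 — 4.

4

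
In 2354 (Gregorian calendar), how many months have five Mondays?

4

A month of length L has five Mondays iff its first Monday is on day ≤ L−28 (so day 1–3 in a 31-day month, 1–2 in a 30-day month, day 1 in a leap February).
Checking each month of 2354: Jan starts Fri (31d); Feb starts Mon (28d); Mar starts Mon (31d) ✓; Apr starts Thu (30d); May starts Sat (31d) ✓; Jun starts Tue (30d); Jul starts Thu (31d); Aug starts Sun (31d) ✓; Sep starts Wed (30d); Oct starts Fri (31d); Nov starts Mon (30d) ✓; Dec starts Wed (31d).
Five-Monday months: March, May, August, November → 4.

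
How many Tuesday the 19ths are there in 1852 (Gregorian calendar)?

1

Check the 19th of each month of 1852: Jan 19: Mon, Feb 19: Thu, Mar 19: Fri, Apr 19: Mon, May 19: Wed, Jun 19: Sat, Jul 19: Mon, Aug 19: Thu, Sep 19: Sun, Oct 19: Tue, Nov 19: Fri, Dec 19: Sun.
Tuesday occurs in October — 1 month.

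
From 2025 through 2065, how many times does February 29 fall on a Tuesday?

Leap years in 2025–2065: 10 of them.
Feb 29 weekday advances by 5 (mod 7) from one leap year to the next four years later (or differs when a century non-leap intervenes).
Leap-day weekdays: 2028:Tue✓ 2032:Sun 2036:Fri 2040:Wed 2044:Mon 2048:Sat 2052:Thu 2056:Tue✓ 2060:Sun 2064:Fri
Tuesday: 2028, 2056 → 2.

2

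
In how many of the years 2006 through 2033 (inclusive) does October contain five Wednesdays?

October has 31 days; it has five Wednesdays when Wednesday falls among the first (month-length − 28) days — i.e. when October 1 is one of Wednesday/Tuesday/Monday.
October 1 by year: 2006:Sun 2007:Mon✓ 2008:Wed✓ 2009:Thu 2010:Fri 2011:Sat 2012:Mon✓ 2013:Tue✓ 2014:Wed✓ 2015:Thu 2016:Sat 2017:Sun 2018:Mon✓ 2019:Tue✓ 2020:Thu 2021:Fri 2022:Sat 2023:Sun 2024:Tue✓ 2025:Wed✓ 2026:Thu 2027:Fri 2028:Sun 2029:Mon✓ 2030:Tue✓ 2031:Wed✓ 2032:Fri 2033:Sat
Years with five Wednesdays: 2007, 2008, 2012, 2013, 2014, 2018, 2019, 2024, 2025, 2029, 2030, 2031 → 12.

12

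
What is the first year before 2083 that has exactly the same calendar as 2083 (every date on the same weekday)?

Two years share a calendar iff Jan 1 falls on the same weekday and both are leap or both are common. 2083: Jan 1 is Friday, common year.
2082: Jan 1 Thursday, common
2081: Jan 1 Wednesday, common
2080: Jan 1 Monday, leap
2079: Jan 1 Sunday, common
2078: Jan 1 Saturday, common
2077: Jan 1 Friday, common
2077 matches on both conditions.

2077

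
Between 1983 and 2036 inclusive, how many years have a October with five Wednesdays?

24

October has 31 days; it has five Wednesdays when Wednesday falls among the first (month-length − 28) days — i.e. when October 1 is one of Wednesday/Tuesday/Monday.
October 1 by year: 1983:Sat 1984:Mon✓ 1985:Tue✓ 1986:Wed✓ 1987:Thu 1988:Sat 1989:Sun 1990:Mon✓ 1991:Tue✓ 1992:Thu 1993:Fri 1994:Sat 1995:Sun 1996:Tue✓ 1997:Wed✓ …(24 more)… 2022:Sat 2023:Sun 2024:Tue✓ 2025:Wed✓ 2026:Thu 2027:Fri 2028:Sun 2029:Mon✓ 2030:Tue✓ 2031:Wed✓ 2032:Fri 2033:Sat 2034:Sun 2035:Mon✓ 2036:Wed✓
Years with five Wednesdays: 1984, 1985, 1986, 1990, 1991, 1996, 1997, 2001, 2002, 2003, 2007, 2008, 2012, 2013, 2014, 2018, 2019, 2024, 2025, 2029, 2030, 2031, 2035, 2036 → 24.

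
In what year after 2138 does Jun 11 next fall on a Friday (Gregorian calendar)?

From one year to the next, a fixed date's weekday advances by 1, or by 2 when a Feb 29 lies between the two dates.
2138: June 11 is Wednesday.
2139: Thursday (+1)
2140: Saturday (+2)
2141: Sunday (+1)
2142: Monday (+1)
2143: Tuesday (+1)
2144: Thursday (+2)
2145: Friday (+1)
Jun 11 falls on a Friday in 2145.

2145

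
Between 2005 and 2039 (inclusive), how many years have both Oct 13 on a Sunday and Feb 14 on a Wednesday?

Check each year's weekday for Oct 13 and Feb 14:
  2005: Thu/Mon  2006: Fri/Tue  2007: Sat/Wed  2008: Mon/Thu  2009: Tue/Sat  2010: Wed/Sun  2011: Thu/Mon  2012: Sat/Tue  2013: Sun/Thu  2014: Mon/Fri  2015: Tue/Sat  2016: Thu/Sun  2017: Fri/Tue  2018: Sat/Wed  …(7 more)…  2026: Tue/Sat  2027: Wed/Sun  2028: Fri/Mon  2029: Sat/Wed  2030: Sun/Thu  2031: Mon/Fri  2032: Wed/Sat  2033: Thu/Mon  2034: Fri/Tue  2035: Sat/Wed  2036: Mon/Thu  2037: Tue/Sat  2038: Wed/Sun  2039: Thu/Mon
Both conditions hold in: 2024 — 1.

1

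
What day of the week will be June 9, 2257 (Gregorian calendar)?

January 1, 2257 is a Thursday.
June 9 is day 160 of the year, i.e. 159 days after Jan 1.
159 mod 7 = 5, so advance 5 weekdays from Thursday: Tuesday.

Tuesday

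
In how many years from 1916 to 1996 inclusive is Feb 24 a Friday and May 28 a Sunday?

9

Check each year's weekday for Feb 24 and May 28:
  1916: Thu/Sun  1917: Sat/Mon  1918: Sun/Tue  1919: Mon/Wed  1920: Tue/Fri  1921: Thu/Sat  1922: Fri/Sun ✓  1923: Sat/Mon  1924: Sun/Wed  1925: Tue/Thu  1926: Wed/Fri  1927: Thu/Sat  1928: Fri/Mon  1929: Sun/Tue  …(53 more)…  1983: Thu/Sat  1984: Fri/Mon  1985: Sun/Tue  1986: Mon/Wed  1987: Tue/Thu  1988: Wed/Sat  1989: Fri/Sun ✓  1990: Sat/Mon  1991: Sun/Tue  1992: Mon/Thu  1993: Wed/Fri  1994: Thu/Sat  1995: Fri/Sun ✓  1996: Sat/Tue
Both conditions hold in: 1922, 1933, 1939, 1950, 1961, 1967, 1978, 1989, 1995 — 9.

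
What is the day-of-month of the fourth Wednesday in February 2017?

February 1, 2017 is a Wednesday, so the first Wednesday is the 1st.
The fourth Wednesday is 1 + 21 = 22.

22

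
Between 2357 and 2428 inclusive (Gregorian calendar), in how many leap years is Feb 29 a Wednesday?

Leap years in 2357–2428: 18 of them.
Feb 29 weekday advances by 5 (mod 7) from one leap year to the next four years later (or differs when a century non-leap intervenes).
Leap-day weekdays: 2360:Mon 2364:Sat 2368:Thu 2372:Tue 2376:Sun 2380:Fri 2384:Wed✓ 2388:Mon 2392:Sat 2396:Thu 2400:Tue 2404:Sun 2408:Fri 2412:Wed✓ 2416:Mon 2420:Sat 2424:Thu 2428:Tue
Wednesday: 2384, 2412 → 2.

2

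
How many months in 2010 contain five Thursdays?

4

A month of length L has five Thursdays iff its first Thursday is on day ≤ L−28 (so day 1–3 in a 31-day month, 1–2 in a 30-day month, day 1 in a leap February).
Checking each month of 2010: Jan starts Fri (31d); Feb starts Mon (28d); Mar starts Mon (31d); Apr starts Thu (30d) ✓; May starts Sat (31d); Jun starts Tue (30d); Jul starts Thu (31d) ✓; Aug starts Sun (31d); Sep starts Wed (30d) ✓; Oct starts Fri (31d); Nov starts Mon (30d); Dec starts Wed (31d) ✓.
Five-Thursday months: April, July, September, December → 4.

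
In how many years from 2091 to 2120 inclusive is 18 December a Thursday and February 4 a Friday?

0

Check each year's weekday for 18 December and February 4:
  2091: Tue/Sun  2092: Thu/Mon  2093: Fri/Wed  2094: Sat/Thu  2095: Sun/Fri  2096: Tue/Sat  2097: Wed/Mon  2098: Thu/Tue  2099: Fri/Wed  2100: Sat/Thu  2101: Sun/Fri  2102: Mon/Sat  2103: Tue/Sun  2104: Thu/Mon  2105: Fri/Wed  2106: Sat/Thu  2107: Sun/Fri  2108: Tue/Sat  2109: Wed/Mon  2110: Thu/Tue  2111: Fri/Wed  2112: Sun/Thu  2113: Mon/Sat  2114: Tue/Sun  2115: Wed/Mon  2116: Fri/Tue  2117: Sat/Thu  2118: Sun/Fri  2119: Mon/Sat  2120: Wed/Sun
Both conditions hold in: no year — 0.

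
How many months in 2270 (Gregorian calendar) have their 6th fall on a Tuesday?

Check the 6th of each month of 2270: Jan 6: Thu, Feb 6: Sun, Mar 6: Sun, Apr 6: Wed, May 6: Fri, Jun 6: Mon, Jul 6: Wed, Aug 6: Sat, Sep 6: Tue, Oct 6: Thu, Nov 6: Sun, Dec 6: Tue.
Tuesday occurs in September, December — 2 months.

2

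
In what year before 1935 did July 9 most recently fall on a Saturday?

From one year to the next, a fixed date's weekday advances by 1, or by 2 when a Feb 29 lies between the two dates.
1935: July 9 is Tuesday.
1934: Monday (−1)
1933: Sunday (−1)
1932: Saturday (−1)
July 9 falls on a Saturday in 1932.

1932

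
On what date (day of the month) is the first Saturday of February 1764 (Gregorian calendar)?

4

February 1, 1764 is a Wednesday, so the first Saturday is the 4th.
The first Saturday is 4 + 0 = 4.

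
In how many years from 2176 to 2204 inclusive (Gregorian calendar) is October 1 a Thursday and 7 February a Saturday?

4

Check each year's weekday for October 1 and 7 February:
  2176: Tue/Wed  2177: Wed/Fri  2178: Thu/Sat ✓  2179: Fri/Sun  2180: Sun/Mon  2181: Mon/Wed  2182: Tue/Thu  2183: Wed/Fri  2184: Fri/Sat  2185: Sat/Mon  2186: Sun/Tue  2187: Mon/Wed  2188: Wed/Thu  2189: Thu/Sat ✓  2190: Fri/Sun  2191: Sat/Mon  2192: Mon/Tue  2193: Tue/Thu  2194: Wed/Fri  2195: Thu/Sat ✓  2196: Sat/Sun  2197: Sun/Tue  2198: Mon/Wed  2199: Tue/Thu  2200: Wed/Fri  2201: Thu/Sat ✓  2202: Fri/Sun  2203: Sat/Mon  2204: Mon/Tue
Both conditions hold in: 2178, 2189, 2195, 2201 — 4.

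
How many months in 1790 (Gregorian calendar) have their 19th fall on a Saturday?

1

Check the 19th of each month of 1790: Jan 19: Tue, Feb 19: Fri, Mar 19: Fri, Apr 19: Mon, May 19: Wed, Jun 19: Sat, Jul 19: Mon, Aug 19: Thu, Sep 19: Sun, Oct 19: Tue, Nov 19: Fri, Dec 19: Sun.
Saturday occurs in June — 1 month.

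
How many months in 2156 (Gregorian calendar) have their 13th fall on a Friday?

2

Check the 13th of each month of 2156: Jan 13: Tue, Feb 13: Fri, Mar 13: Sat, Apr 13: Tue, May 13: Thu, Jun 13: Sun, Jul 13: Tue, Aug 13: Fri, Sep 13: Mon, Oct 13: Wed, Nov 13: Sat, Dec 13: Mon.
Friday occurs in February, August — 2 months.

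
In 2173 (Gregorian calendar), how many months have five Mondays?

4

A month of length L has five Mondays iff its first Monday is on day ≤ L−28 (so day 1–3 in a 31-day month, 1–2 in a 30-day month, day 1 in a leap February).
Checking each month of 2173: Jan starts Fri (31d); Feb starts Mon (28d); Mar starts Mon (31d) ✓; Apr starts Thu (30d); May starts Sat (31d) ✓; Jun starts Tue (30d); Jul starts Thu (31d); Aug starts Sun (31d) ✓; Sep starts Wed (30d); Oct starts Fri (31d); Nov starts Mon (30d) ✓; Dec starts Wed (31d).
Five-Monday months: March, May, August, November → 4.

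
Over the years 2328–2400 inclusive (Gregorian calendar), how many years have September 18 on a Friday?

Track September 18's weekday year by year (advancing +1, or +2 across a Feb 29):
  2328: Tue  2329: Wed (+1)  2330: Thu (+1)  2331: Fri (+1) ✓  2332: Sun (+2)
  2333: Mon (+1)  2334: Tue (+1)  2335: Wed (+1)  2336: Fri (+2) ✓  2337: Sat (+1)
  2338: Sun (+1)  2339: Mon (+1)  2340: Wed (+2)  2341: Thu (+1)  … (45 more years) …
  2387: Fri (+1) ✓  2388: Sun (+2)  2389: Mon (+1)  2390: Tue (+1)  2391: Wed (+1)
  2392: Fri (+2) ✓  2393: Sat (+1)  2394: Sun (+1)  2395: Mon (+1)  2396: Wed (+2)
  2397: Thu (+1)  2398: Fri (+1) ✓  2399: Sat (+1)  2400: Mon (+2)
Friday years: 2331, 2336, 2342, 2353, 2359, 2364, 2370, 2381, 2387, 2392, 2398 — 11 in total.

11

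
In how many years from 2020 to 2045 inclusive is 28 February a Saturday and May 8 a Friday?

3

Check each year's weekday for 28 February and May 8:
  2020: Fri/Fri  2021: Sun/Sat  2022: Mon/Sun  2023: Tue/Mon  2024: Wed/Wed  2025: Fri/Thu  2026: Sat/Fri ✓  2027: Sun/Sat  2028: Mon/Mon  2029: Wed/Tue  2030: Thu/Wed  2031: Fri/Thu  2032: Sat/Sat  2033: Mon/Sun  2034: Tue/Mon  2035: Wed/Tue  2036: Thu/Thu  2037: Sat/Fri ✓  2038: Sun/Sat  2039: Mon/Sun  2040: Tue/Tue  2041: Thu/Wed  2042: Fri/Thu  2043: Sat/Fri ✓  2044: Sun/Sun  2045: Tue/Mon
Both conditions hold in: 2026, 2037, 2043 — 3.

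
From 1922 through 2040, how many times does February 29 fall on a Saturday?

Leap years in 1922–2040: 30 of them.
Feb 29 weekday advances by 5 (mod 7) from one leap year to the next four years later (or differs when a century non-leap intervenes).
Leap-day weekdays: 1924:Fri 1928:Wed 1932:Mon 1936:Sat✓ 1940:Thu 1944:Tue 1948:Sun 1952:Fri 1956:Wed 1960:Mon 1964:Sat✓ 1968:Thu 1972:Tue …(4 more)… 1992:Sat✓ 1996:Thu 2000:Tue 2004:Sun 2008:Fri 2012:Wed 2016:Mon 2020:Sat✓ 2024:Thu 2028:Tue 2032:Sun 2036:Fri 2040:Wed
Saturday: 1936, 1964, 1992, 2020 → 4.

4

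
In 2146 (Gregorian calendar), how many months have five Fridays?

A month of length L has five Fridays iff its first Friday is on day ≤ L−28 (so day 1–3 in a 31-day month, 1–2 in a 30-day month, day 1 in a leap February).
Checking each month of 2146: Jan starts Sat (31d); Feb starts Tue (28d); Mar starts Tue (31d); Apr starts Fri (30d) ✓; May starts Sun (31d); Jun starts Wed (30d); Jul starts Fri (31d) ✓; Aug starts Mon (31d); Sep starts Thu (30d) ✓; Oct starts Sat (31d); Nov starts Tue (30d); Dec starts Thu (31d) ✓.
Five-Friday months: April, July, September, December → 4.

4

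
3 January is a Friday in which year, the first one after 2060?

2070

From one year to the next, a fixed date's weekday advances by 1, or by 2 when a Feb 29 lies between the two dates.
2060: January 3 is Saturday.
2061: Monday (+2)
2062: Tuesday (+1)
2063: Wednesday (+1)
2064: Thursday (+1)
2065: Saturday (+2)
2066: Sunday (+1)
2067: Monday (+1)
2068: Tuesday (+1)
2069: Thursday (+2)
2070: Friday (+1)
3 January falls on a Friday in 2070.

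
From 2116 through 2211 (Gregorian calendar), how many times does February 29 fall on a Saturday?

3

Leap years in 2116–2211: 23 of them.
Feb 29 weekday advances by 5 (mod 7) from one leap year to the next four years later (or differs when a century non-leap intervenes).
Leap-day weekdays: 2116:Sat✓ 2120:Thu 2124:Tue 2128:Sun 2132:Fri 2136:Wed 2140:Mon 2144:Sat✓ 2148:Thu 2152:Tue 2156:Sun 2160:Fri 2164:Wed 2168:Mon 2172:Sat✓ 2176:Thu 2180:Tue 2184:Sun 2188:Fri 2192:Wed 2196:Mon 2204:Wed 2208:Mon
Saturday: 2116, 2144, 2172 → 3.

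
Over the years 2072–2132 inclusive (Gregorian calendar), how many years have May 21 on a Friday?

Track May 21's weekday year by year (advancing +1, or +2 across a Feb 29):
  2072: Sat  2073: Sun (+1)  2074: Mon (+1)  2075: Tue (+1)  2076: Thu (+2)
  2077: Fri (+1) ✓  2078: Sat (+1)  2079: Sun (+1)  2080: Tue (+2)  2081: Wed (+1)
  2082: Thu (+1)  2083: Fri (+1) ✓  2084: Sun (+2)  2085: Mon (+1)  … (33 more years) …
  2119: Sun (+1)  2120: Tue (+2)  2121: Wed (+1)  2122: Thu (+1)  2123: Fri (+1) ✓
  2124: Sun (+2)  2125: Mon (+1)  2126: Tue (+1)  2127: Wed (+1)  2128: Fri (+2) ✓
  2129: Sat (+1)  2130: Sun (+1)  2131: Mon (+1)  2132: Wed (+2)
Friday years: 2077, 2083, 2088, 2094, 2100, 2106, 2117, 2123, 2128 — 9 in total.

9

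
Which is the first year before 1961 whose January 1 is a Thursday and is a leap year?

1948

Jan 1 advances by 2 weekdays after a leap year and by 1 after a common year.
1961: Jan 1 is Sunday.
1960: Friday (leap)
1959: Thursday
1958: Wednesday
1957: Tuesday
1956: Sunday (leap)
1955: Saturday
1954: Friday
1953: Thursday
1952: Tuesday (leap)
1951: Monday
1950: Sunday
1949: Saturday
1948: Thursday (leap)
1948 begins on a Thursday and is a leap year.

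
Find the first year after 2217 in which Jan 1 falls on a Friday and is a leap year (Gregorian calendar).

2236

Jan 1 advances by 2 weekdays after a leap year and by 1 after a common year.
2217: Jan 1 is Wednesday.
2218: Thursday
2219: Friday
2220: Saturday (leap)
2221: Monday
2222: Tuesday
2223: Wednesday
2224: Thursday (leap)
2225: Saturday
2226: Sunday
2227: Monday
2228: Tuesday (leap)
2229: Thursday
2230: Friday
2231: Saturday
2232: Sunday (leap)
2233: Tuesday
2234: Wednesday
2235: Thursday
2236: Friday (leap)
2236 begins on a Friday and is a leap year.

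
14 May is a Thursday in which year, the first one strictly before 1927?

From one year to the next, a fixed date's weekday advances by 1, or by 2 when a Feb 29 lies between the two dates.
1927: May 14 is Saturday.
1926: Friday (−1)
1925: Thursday (−1)
14 May falls on a Thursday in 1925.

1925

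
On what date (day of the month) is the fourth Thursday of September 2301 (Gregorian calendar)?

September 1, 2301 is a Sunday, so the first Thursday is the 5th.
The fourth Thursday is 5 + 21 = 26.

26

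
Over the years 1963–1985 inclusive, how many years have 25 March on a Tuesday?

Track 25 March's weekday year by year (advancing +1, or +2 across a Feb 29):
  1963: Mon  1964: Wed (+2)  1965: Thu (+1)  1966: Fri (+1)  1967: Sat (+1)
  1968: Mon (+2)  1969: Tue (+1) ✓  1970: Wed (+1)  1971: Thu (+1)  1972: Sat (+2)
  1973: Sun (+1)  1974: Mon (+1)  1975: Tue (+1) ✓  1976: Thu (+2)  1977: Fri (+1)
  1978: Sat (+1)  1979: Sun (+1)  1980: Tue (+2) ✓  1981: Wed (+1)  1982: Thu (+1)
  1983: Fri (+1)  1984: Sun (+2)  1985: Mon (+1)
Tuesday years: 1969, 1975, 1980 — 3 in total.

3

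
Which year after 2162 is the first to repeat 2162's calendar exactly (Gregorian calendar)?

Two years share a calendar iff Jan 1 falls on the same weekday and both are leap or both are common. 2162: Jan 1 is Friday, common year.
2163: Jan 1 Saturday, common
2164: Jan 1 Sunday, leap
2165: Jan 1 Tuesday, common
2166: Jan 1 Wednesday, common
2167: Jan 1 Thursday, common
2168: Jan 1 Friday, leap
2169: Jan 1 Sunday, common
2170: Jan 1 Monday, common
2171: Jan 1 Tuesday, common
2172: Jan 1 Wednesday, leap
2173: Jan 1 Friday, common
2173 matches on both conditions.

2173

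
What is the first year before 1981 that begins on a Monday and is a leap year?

Jan 1 advances by 2 weekdays after a leap year and by 1 after a common year.
1981: Jan 1 is Thursday.
1980: Tuesday (leap)
1979: Monday
1978: Sunday
1977: Saturday
1976: Thursday (leap)
1975: Wednesday
1974: Tuesday
1973: Monday
1972: Saturday (leap)
1971: Friday
1970: Thursday
1969: Wednesday
1968: Monday (leap)
1968 begins on a Monday and is a leap year.

1968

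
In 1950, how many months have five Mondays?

A month of length L has five Mondays iff its first Monday is on day ≤ L−28 (so day 1–3 in a 31-day month, 1–2 in a 30-day month, day 1 in a leap February).
Checking each month of 1950: Jan starts Sun (31d) ✓; Feb starts Wed (28d); Mar starts Wed (31d); Apr starts Sat (30d); May starts Mon (31d) ✓; Jun starts Thu (30d); Jul starts Sat (31d) ✓; Aug starts Tue (31d); Sep starts Fri (30d); Oct starts Sun (31d) ✓; Nov starts Wed (30d); Dec starts Fri (31d).
Five-Monday months: January, May, July, October → 4.

4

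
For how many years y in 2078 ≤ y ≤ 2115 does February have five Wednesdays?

February has 28 days (29 in leap years); it has five Wednesdays when Wednesday falls among the first (month-length − 28) days — i.e. when February 1 is Wednesday in a leap year (never in a common year).
February 1 by year: 2078:Tue 2079:Wed 2080:Thu 2081:Sat 2082:Sun 2083:Mon 2084:Tue 2085:Thu 2086:Fri 2087:Sat 2088:Sun 2089:Tue 2090:Wed 2091:Thu 2092:Fri …(8 more)… 2101:Tue 2102:Wed 2103:Thu 2104:Fri 2105:Sun 2106:Mon 2107:Tue 2108:Wed✓ 2109:Fri 2110:Sat 2111:Sun 2112:Mon 2113:Wed 2114:Thu 2115:Fri
Years with five Wednesdays: 2096, 2108 → 2.

2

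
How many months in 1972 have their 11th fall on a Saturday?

2

Check the 11th of each month of 1972: Jan 11: Tue, Feb 11: Fri, Mar 11: Sat, Apr 11: Tue, May 11: Thu, Jun 11: Sun, Jul 11: Tue, Aug 11: Fri, Sep 11: Mon, Oct 11: Wed, Nov 11: Sat, Dec 11: Mon.
Saturday occurs in March, November — 2 months.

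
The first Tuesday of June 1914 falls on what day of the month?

2

June 1, 1914 is a Monday, so the first Tuesday is the 2nd.
The first Tuesday is 2 + 0 = 2.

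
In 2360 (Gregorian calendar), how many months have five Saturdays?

A month of length L has five Saturdays iff its first Saturday is on day ≤ L−28 (so day 1–3 in a 31-day month, 1–2 in a 30-day month, day 1 in a leap February).
Checking each month of 2360: Jan starts Fri (31d) ✓; Feb starts Mon (29d); Mar starts Tue (31d); Apr starts Fri (30d) ✓; May starts Sun (31d); Jun starts Wed (30d); Jul starts Fri (31d) ✓; Aug starts Mon (31d); Sep starts Thu (30d); Oct starts Sat (31d) ✓; Nov starts Tue (30d); Dec starts Thu (31d) ✓.
Five-Saturday months: January, April, July, October, December → 5.

5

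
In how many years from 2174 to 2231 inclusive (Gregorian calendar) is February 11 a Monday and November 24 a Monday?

2

Check each year's weekday for February 11 and November 24:
  2174: Fri/Thu  2175: Sat/Fri  2176: Sun/Sun  2177: Tue/Mon  2178: Wed/Tue  2179: Thu/Wed  2180: Fri/Fri  2181: Sun/Sat  2182: Mon/Sun  2183: Tue/Mon  2184: Wed/Wed  2185: Fri/Thu  2186: Sat/Fri  2187: Sun/Sat  …(30 more)…  2218: Wed/Tue  2219: Thu/Wed  2220: Fri/Fri  2221: Sun/Sat  2222: Mon/Sun  2223: Tue/Mon  2224: Wed/Wed  2225: Fri/Thu  2226: Sat/Fri  2227: Sun/Sat  2228: Mon/Mon ✓  2229: Wed/Tue  2230: Thu/Wed  2231: Fri/Thu
Both conditions hold in: 2188, 2228 — 2.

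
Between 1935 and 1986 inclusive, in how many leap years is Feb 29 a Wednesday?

2

Leap years in 1935–1986: 13 of them.
Feb 29 weekday advances by 5 (mod 7) from one leap year to the next four years later (or differs when a century non-leap intervenes).
Leap-day weekdays: 1936:Sat 1940:Thu 1944:Tue 1948:Sun 1952:Fri 1956:Wed✓ 1960:Mon 1964:Sat 1968:Thu 1972:Tue 1976:Sun 1980:Fri 1984:Wed✓
Wednesday: 1956, 1984 → 2.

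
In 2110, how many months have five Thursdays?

4

A month of length L has five Thursdays iff its first Thursday is on day ≤ L−28 (so day 1–3 in a 31-day month, 1–2 in a 30-day month, day 1 in a leap February).
Checking each month of 2110: Jan starts Wed (31d) ✓; Feb starts Sat (28d); Mar starts Sat (31d); Apr starts Tue (30d); May starts Thu (31d) ✓; Jun starts Sun (30d); Jul starts Tue (31d) ✓; Aug starts Fri (31d); Sep starts Mon (30d); Oct starts Wed (31d) ✓; Nov starts Sat (30d); Dec starts Mon (31d).
Five-Thursday months: January, May, July, October → 4.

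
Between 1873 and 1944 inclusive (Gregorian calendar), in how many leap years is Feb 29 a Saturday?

3

Leap years in 1873–1944: 17 of them.
Feb 29 weekday advances by 5 (mod 7) from one leap year to the next four years later (or differs when a century non-leap intervenes).
Leap-day weekdays: 1876:Tue 1880:Sun 1884:Fri 1888:Wed 1892:Mon 1896:Sat✓ 1904:Mon 1908:Sat✓ 1912:Thu 1916:Tue 1920:Sun 1924:Fri 1928:Wed 1932:Mon 1936:Sat✓ 1940:Thu 1944:Tue
Saturday: 1896, 1908, 1936 → 3.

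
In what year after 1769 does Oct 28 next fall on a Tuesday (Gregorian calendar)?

1777

From one year to the next, a fixed date's weekday advances by 1, or by 2 when a Feb 29 lies between the two dates.
1769: October 28 is Saturday.
1770: Sunday (+1)
1771: Monday (+1)
1772: Wednesday (+2)
1773: Thursday (+1)
1774: Friday (+1)
1775: Saturday (+1)
1776: Monday (+2)
1777: Tuesday (+1)
Oct 28 falls on a Tuesday in 1777.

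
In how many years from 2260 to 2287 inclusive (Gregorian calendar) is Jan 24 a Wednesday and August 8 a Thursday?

Check each year's weekday for Jan 24 and August 8:
  2260: Tue/Wed  2261: Thu/Thu  2262: Fri/Fri  2263: Sat/Sat  2264: Sun/Mon  2265: Tue/Tue  2266: Wed/Wed  2267: Thu/Thu  2268: Fri/Sat  2269: Sun/Sun  2270: Mon/Mon  2271: Tue/Tue  2272: Wed/Thu ✓  2273: Fri/Fri  2274: Sat/Sat  2275: Sun/Sun  2276: Mon/Tue  2277: Wed/Wed  2278: Thu/Thu  2279: Fri/Fri  2280: Sat/Sun  2281: Mon/Mon  2282: Tue/Tue  2283: Wed/Wed  2284: Thu/Fri  2285: Sat/Sat  2286: Sun/Sun  2287: Mon/Mon
Both conditions hold in: 2272 — 1.

1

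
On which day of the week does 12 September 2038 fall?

Sunday

January 1, 2038 is a Friday.
September 12 is day 255 of the year, i.e. 254 days after Jan 1.
254 mod 7 = 2, so advance 2 weekdays from Friday: Sunday.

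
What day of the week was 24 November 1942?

Tuesday

January 1, 1942 is a Thursday.
November 24 is day 328 of the year, i.e. 327 days after Jan 1.
327 mod 7 = 5, so advance 5 weekdays from Thursday: Tuesday.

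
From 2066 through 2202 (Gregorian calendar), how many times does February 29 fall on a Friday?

5

Leap years in 2066–2202: 32 of them.
Feb 29 weekday advances by 5 (mod 7) from one leap year to the next four years later (or differs when a century non-leap intervenes).
Leap-day weekdays: 2068:Wed 2072:Mon 2076:Sat 2080:Thu 2084:Tue 2088:Sun 2092:Fri✓ 2096:Wed 2104:Fri✓ 2108:Wed 2112:Mon 2116:Sat 2120:Thu …(6 more)… 2148:Thu 2152:Tue 2156:Sun 2160:Fri✓ 2164:Wed 2168:Mon 2172:Sat 2176:Thu 2180:Tue 2184:Sun 2188:Fri✓ 2192:Wed 2196:Mon
Friday: 2092, 2104, 2132, 2160, 2188 → 5.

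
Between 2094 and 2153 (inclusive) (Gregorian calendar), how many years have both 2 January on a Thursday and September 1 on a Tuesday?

Check each year's weekday for 2 January and September 1:
  2094: Sat/Wed  2095: Sun/Thu  2096: Mon/Sat  2097: Wed/Sun  2098: Thu/Mon  2099: Fri/Tue  2100: Sat/Wed  2101: Sun/Thu  2102: Mon/Fri  2103: Tue/Sat  2104: Wed/Mon  2105: Fri/Tue  2106: Sat/Wed  2107: Sun/Thu  …(32 more)…  2140: Sat/Thu  2141: Mon/Fri  2142: Tue/Sat  2143: Wed/Sun  2144: Thu/Tue ✓  2145: Sat/Wed  2146: Sun/Thu  2147: Mon/Fri  2148: Tue/Sun  2149: Thu/Mon  2150: Fri/Tue  2151: Sat/Wed  2152: Sun/Fri  2153: Tue/Sat
Both conditions hold in: 2116, 2144 — 2.

2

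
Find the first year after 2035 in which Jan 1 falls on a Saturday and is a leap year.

2056

Jan 1 advances by 2 weekdays after a leap year and by 1 after a common year.
2035: Jan 1 is Monday.
2036: Tuesday (leap)
2037: Thursday
2038: Friday
2039: Saturday
2040: Sunday (leap)
2041: Tuesday
2042: Wednesday
2043: Thursday
2044: Friday (leap)
2045: Sunday
2046: Monday
2047: Tuesday
2048: Wednesday (leap)
2049: Friday
2050: Saturday
2051: Sunday
2052: Monday (leap)
2053: Wednesday
2054: Thursday
2055: Friday
2056: Saturday (leap)
2056 begins on a Saturday and is a leap year.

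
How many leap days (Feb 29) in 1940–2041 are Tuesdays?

4

Leap years in 1940–2041: 26 of them.
Feb 29 weekday advances by 5 (mod 7) from one leap year to the next four years later (or differs when a century non-leap intervenes).
Leap-day weekdays: 1940:Thu 1944:Tue✓ 1948:Sun 1952:Fri 1956:Wed 1960:Mon 1964:Sat 1968:Thu 1972:Tue✓ 1976:Sun 1980:Fri 1984:Wed 1988:Mon 1992:Sat 1996:Thu 2000:Tue✓ 2004:Sun 2008:Fri 2012:Wed 2016:Mon 2020:Sat 2024:Thu 2028:Tue✓ 2032:Sun 2036:Fri 2040:Wed
Tuesday: 1944, 1972, 2000, 2028 → 4.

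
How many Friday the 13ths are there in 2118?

1

Check the 13th of each month of 2118: Jan 13: Thu, Feb 13: Sun, Mar 13: Sun, Apr 13: Wed, May 13: Fri, Jun 13: Mon, Jul 13: Wed, Aug 13: Sat, Sep 13: Tue, Oct 13: Thu, Nov 13: Sun, Dec 13: Tue.
Friday occurs in May — 1 month.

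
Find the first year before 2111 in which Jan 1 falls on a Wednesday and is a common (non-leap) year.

Jan 1 advances by 2 weekdays after a leap year and by 1 after a common year.
2111: Jan 1 is Thursday.
2110: Wednesday
2110 begins on a Wednesday and is a common year.

2110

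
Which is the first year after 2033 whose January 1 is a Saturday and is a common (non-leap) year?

Jan 1 advances by 2 weekdays after a leap year and by 1 after a common year.
2033: Jan 1 is Saturday.
2034: Sunday
2035: Monday
2036: Tuesday (leap)
2037: Thursday
2038: Friday
2039: Saturday
2039 begins on a Saturday and is a common year.

2039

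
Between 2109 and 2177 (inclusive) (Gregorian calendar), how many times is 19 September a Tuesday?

10

Track 19 September's weekday year by year (advancing +1, or +2 across a Feb 29):
  2109: Thu  2110: Fri (+1)  2111: Sat (+1)  2112: Mon (+2)  2113: Tue (+1) ✓
  2114: Wed (+1)  2115: Thu (+1)  2116: Sat (+2)  2117: Sun (+1)  2118: Mon (+1)
  2119: Tue (+1) ✓  2120: Thu (+2)  2121: Fri (+1)  2122: Sat (+1)  … (41 more years) …
  2164: Wed (+2)  2165: Thu (+1)  2166: Fri (+1)  2167: Sat (+1)  2168: Mon (+2)
  2169: Tue (+1) ✓  2170: Wed (+1)  2171: Thu (+1)  2172: Sat (+2)  2173: Sun (+1)
  2174: Mon (+1)  2175: Tue (+1) ✓  2176: Thu (+2)  2177: Fri (+1)
Tuesday years: 2113, 2119, 2124, 2130, 2141, 2147, 2152, 2158, 2169, 2175 — 10 in total.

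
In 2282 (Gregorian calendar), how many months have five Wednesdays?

A month of length L has five Wednesdays iff its first Wednesday is on day ≤ L−28 (so day 1–3 in a 31-day month, 1–2 in a 30-day month, day 1 in a leap February).
Checking each month of 2282: Jan starts Sun (31d); Feb starts Wed (28d); Mar starts Wed (31d) ✓; Apr starts Sat (30d); May starts Mon (31d) ✓; Jun starts Thu (30d); Jul starts Sat (31d); Aug starts Tue (31d) ✓; Sep starts Fri (30d); Oct starts Sun (31d); Nov starts Wed (30d) ✓; Dec starts Fri (31d).
Five-Wednesday months: March, May, August, November → 4.

4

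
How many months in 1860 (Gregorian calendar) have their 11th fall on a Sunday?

Check the 11th of each month of 1860: Jan 11: Wed, Feb 11: Sat, Mar 11: Sun, Apr 11: Wed, May 11: Fri, Jun 11: Mon, Jul 11: Wed, Aug 11: Sat, Sep 11: Tue, Oct 11: Thu, Nov 11: Sun, Dec 11: Tue.
Sunday occurs in March, November — 2 months.

2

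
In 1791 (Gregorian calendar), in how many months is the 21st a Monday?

3

Check the 21st of each month of 1791: Jan 21: Fri, Feb 21: Mon, Mar 21: Mon, Apr 21: Thu, May 21: Sat, Jun 21: Tue, Jul 21: Thu, Aug 21: Sun, Sep 21: Wed, Oct 21: Fri, Nov 21: Mon, Dec 21: Wed.
Monday occurs in February, March, November — 3 months.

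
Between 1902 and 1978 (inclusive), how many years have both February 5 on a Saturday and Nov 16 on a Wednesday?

8

Check each year's weekday for February 5 and Nov 16:
  1902: Wed/Sun  1903: Thu/Mon  1904: Fri/Wed  1905: Sun/Thu  1906: Mon/Fri  1907: Tue/Sat  1908: Wed/Mon  1909: Fri/Tue  1910: Sat/Wed ✓  1911: Sun/Thu  1912: Mon/Sat  1913: Wed/Sun  1914: Thu/Mon  1915: Fri/Tue  …(49 more)…  1965: Fri/Tue  1966: Sat/Wed ✓  1967: Sun/Thu  1968: Mon/Sat  1969: Wed/Sun  1970: Thu/Mon  1971: Fri/Tue  1972: Sat/Thu  1973: Mon/Fri  1974: Tue/Sat  1975: Wed/Sun  1976: Thu/Tue  1977: Sat/Wed ✓  1978: Sun/Thu
Both conditions hold in: 1910, 1921, 1927, 1938, 1949, 1955, 1966, 1977 — 8.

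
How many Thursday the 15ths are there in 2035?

3

Check the 15th of each month of 2035: Jan 15: Mon, Feb 15: Thu, Mar 15: Thu, Apr 15: Sun, May 15: Tue, Jun 15: Fri, Jul 15: Sun, Aug 15: Wed, Sep 15: Sat, Oct 15: Mon, Nov 15: Thu, Dec 15: Sat.
Thursday occurs in February, March, November — 3 months.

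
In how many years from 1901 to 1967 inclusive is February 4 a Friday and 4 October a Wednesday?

2

Check each year's weekday for February 4 and 4 October:
  1901: Mon/Fri  1902: Tue/Sat  1903: Wed/Sun  1904: Thu/Tue  1905: Sat/Wed  1906: Sun/Thu  1907: Mon/Fri  1908: Tue/Sun  1909: Thu/Mon  1910: Fri/Tue  1911: Sat/Wed  1912: Sun/Fri  1913: Tue/Sat  1914: Wed/Sun  …(39 more)…  1954: Thu/Mon  1955: Fri/Tue  1956: Sat/Thu  1957: Mon/Fri  1958: Tue/Sat  1959: Wed/Sun  1960: Thu/Tue  1961: Sat/Wed  1962: Sun/Thu  1963: Mon/Fri  1964: Tue/Sun  1965: Thu/Mon  1966: Fri/Tue  1967: Sat/Wed
Both conditions hold in: 1916, 1944 — 2.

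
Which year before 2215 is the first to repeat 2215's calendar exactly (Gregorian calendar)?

2209

Two years share a calendar iff Jan 1 falls on the same weekday and both are leap or both are common. 2215: Jan 1 is Sunday, common year.
2214: Jan 1 Saturday, common
2213: Jan 1 Friday, common
2212: Jan 1 Wednesday, leap
2211: Jan 1 Tuesday, common
2210: Jan 1 Monday, common
2209: Jan 1 Sunday, common
2209 matches on both conditions.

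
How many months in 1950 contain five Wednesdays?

4

A month of length L has five Wednesdays iff its first Wednesday is on day ≤ L−28 (so day 1–3 in a 31-day month, 1–2 in a 30-day month, day 1 in a leap February).
Checking each month of 1950: Jan starts Sun (31d); Feb starts Wed (28d); Mar starts Wed (31d) ✓; Apr starts Sat (30d); May starts Mon (31d) ✓; Jun starts Thu (30d); Jul starts Sat (31d); Aug starts Tue (31d) ✓; Sep starts Fri (30d); Oct starts Sun (31d); Nov starts Wed (30d) ✓; Dec starts Fri (31d).
Five-Wednesday months: March, May, August, November → 4.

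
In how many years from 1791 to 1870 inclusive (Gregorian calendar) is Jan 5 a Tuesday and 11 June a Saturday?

Check each year's weekday for Jan 5 and 11 June:
  1791: Wed/Sat  1792: Thu/Mon  1793: Sat/Tue  1794: Sun/Wed  1795: Mon/Thu  1796: Tue/Sat ✓  1797: Thu/Sun  1798: Fri/Mon  1799: Sat/Tue  1800: Sun/Wed  1801: Mon/Thu  1802: Tue/Fri  1803: Wed/Sat  1804: Thu/Mon  …(52 more)…  1857: Mon/Thu  1858: Tue/Fri  1859: Wed/Sat  1860: Thu/Mon  1861: Sat/Tue  1862: Sun/Wed  1863: Mon/Thu  1864: Tue/Sat ✓  1865: Thu/Sun  1866: Fri/Mon  1867: Sat/Tue  1868: Sun/Thu  1869: Tue/Fri  1870: Wed/Sat
Both conditions hold in: 1796, 1808, 1836, 1864 — 4.

4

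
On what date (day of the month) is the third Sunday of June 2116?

June 1, 2116 is a Monday, so the first Sunday is the 7th.
The third Sunday is 7 + 14 = 21.

21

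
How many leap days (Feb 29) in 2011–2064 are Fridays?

2

Leap years in 2011–2064: 14 of them.
Feb 29 weekday advances by 5 (mod 7) from one leap year to the next four years later (or differs when a century non-leap intervenes).
Leap-day weekdays: 2012:Wed 2016:Mon 2020:Sat 2024:Thu 2028:Tue 2032:Sun 2036:Fri✓ 2040:Wed 2044:Mon 2048:Sat 2052:Thu 2056:Tue 2060:Sun 2064:Fri✓
Friday: 2036, 2064 → 2.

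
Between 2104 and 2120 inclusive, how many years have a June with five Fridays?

June has 30 days; it has five Fridays when Friday falls among the first (month-length − 28) days — i.e. when June 1 is one of Friday/Thursday.
June 1 by year: 2104:Sun 2105:Mon 2106:Tue 2107:Wed 2108:Fri✓ 2109:Sat 2110:Sun 2111:Mon 2112:Wed 2113:Thu✓ 2114:Fri✓ 2115:Sat 2116:Mon 2117:Tue 2118:Wed 2119:Thu✓ 2120:Sat
Years with five Fridays: 2108, 2113, 2114, 2119 → 4.

4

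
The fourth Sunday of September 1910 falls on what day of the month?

September 1, 1910 is a Thursday, so the first Sunday is the 4th.
The fourth Sunday is 4 + 21 = 25.

25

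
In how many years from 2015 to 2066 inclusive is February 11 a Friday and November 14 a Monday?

5

Check each year's weekday for February 11 and November 14:
  2015: Wed/Sat  2016: Thu/Mon  2017: Sat/Tue  2018: Sun/Wed  2019: Mon/Thu  2020: Tue/Sat  2021: Thu/Sun  2022: Fri/Mon ✓  2023: Sat/Tue  2024: Sun/Thu  2025: Tue/Fri  2026: Wed/Sat  2027: Thu/Sun  2028: Fri/Tue  …(24 more)…  2053: Tue/Fri  2054: Wed/Sat  2055: Thu/Sun  2056: Fri/Tue  2057: Sun/Wed  2058: Mon/Thu  2059: Tue/Fri  2060: Wed/Sun  2061: Fri/Mon ✓  2062: Sat/Tue  2063: Sun/Wed  2064: Mon/Fri  2065: Wed/Sat  2066: Thu/Sun
Both conditions hold in: 2022, 2033, 2039, 2050, 2061 — 5.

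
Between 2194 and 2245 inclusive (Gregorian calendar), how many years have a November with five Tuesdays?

November has 30 days; it has five Tuesdays when Tuesday falls among the first (month-length − 28) days — i.e. when November 1 is one of Tuesday/Monday.
November 1 by year: 2194:Sat 2195:Sun 2196:Tue✓ 2197:Wed 2198:Thu 2199:Fri 2200:Sat 2201:Sun 2202:Mon✓ 2203:Tue✓ 2204:Thu 2205:Fri 2206:Sat 2207:Sun 2208:Tue✓ …(22 more)… 2231:Tue✓ 2232:Thu 2233:Fri 2234:Sat 2235:Sun 2236:Tue✓ 2237:Wed 2238:Thu 2239:Fri 2240:Sun 2241:Mon✓ 2242:Tue✓ 2243:Wed 2244:Fri 2245:Sat
Years with five Tuesdays: 2196, 2202, 2203, 2208, 2213, 2214, 2219, 2224, 2225, 2230, 2231, 2236, 2241, 2242 → 14.

14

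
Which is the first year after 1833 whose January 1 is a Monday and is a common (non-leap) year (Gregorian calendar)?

1838

Jan 1 advances by 2 weekdays after a leap year and by 1 after a common year.
1833: Jan 1 is Tuesday.
1834: Wednesday
1835: Thursday
1836: Friday (leap)
1837: Sunday
1838: Monday
1838 begins on a Monday and is a common year.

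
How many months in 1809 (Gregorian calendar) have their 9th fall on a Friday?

1

Check the 9th of each month of 1809: Jan 9: Mon, Feb 9: Thu, Mar 9: Thu, Apr 9: Sun, May 9: Tue, Jun 9: Fri, Jul 9: Sun, Aug 9: Wed, Sep 9: Sat, Oct 9: Mon, Nov 9: Thu, Dec 9: Sat.
Friday occurs in June — 1 month.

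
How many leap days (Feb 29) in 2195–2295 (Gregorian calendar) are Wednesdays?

Leap years in 2195–2295: 24 of them.
Feb 29 weekday advances by 5 (mod 7) from one leap year to the next four years later (or differs when a century non-leap intervenes).
Leap-day weekdays: 2196:Mon 2204:Wed✓ 2208:Mon 2212:Sat 2216:Thu 2220:Tue 2224:Sun 2228:Fri 2232:Wed✓ 2236:Mon 2240:Sat 2244:Thu 2248:Tue 2252:Sun 2256:Fri 2260:Wed✓ 2264:Mon 2268:Sat 2272:Thu 2276:Tue 2280:Sun 2284:Fri 2288:Wed✓ 2292:Mon
Wednesday: 2204, 2232, 2260, 2288 → 4.

4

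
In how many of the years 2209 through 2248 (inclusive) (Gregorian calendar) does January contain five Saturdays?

17

January has 31 days; it has five Saturdays when Saturday falls among the first (month-length − 28) days — i.e. when January 1 is one of Saturday/Friday/Thursday.
January 1 by year: 2209:Sun 2210:Mon 2211:Tue 2212:Wed 2213:Fri✓ 2214:Sat✓ 2215:Sun 2216:Mon 2217:Wed 2218:Thu✓ 2219:Fri✓ 2220:Sat✓ 2221:Mon 2222:Tue 2223:Wed …(10 more)… 2234:Wed 2235:Thu✓ 2236:Fri✓ 2237:Sun 2238:Mon 2239:Tue 2240:Wed 2241:Fri✓ 2242:Sat✓ 2243:Sun 2244:Mon 2245:Wed 2246:Thu✓ 2247:Fri✓ 2248:Sat✓
Years with five Saturdays: 2213, 2214, 2218, 2219, 2220, 2224, 2225, 2229, 2230, 2231, 2235, 2236, 2241, 2242, 2246, 2247, 2248 → 17.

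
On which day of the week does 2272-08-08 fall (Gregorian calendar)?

Thursday

January 1, 2272 is a Monday.
August 8 is day 221 of the year, i.e. 220 days after Jan 1.
220 mod 7 = 3, so advance 3 weekdays from Monday: Thursday.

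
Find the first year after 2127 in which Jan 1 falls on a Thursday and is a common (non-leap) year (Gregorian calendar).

Jan 1 advances by 2 weekdays after a leap year and by 1 after a common year.
2127: Jan 1 is Wednesday.
2128: Thursday (leap)
2129: Saturday
2130: Sunday
2131: Monday
2132: Tuesday (leap)
2133: Thursday
2133 begins on a Thursday and is a common year.

2133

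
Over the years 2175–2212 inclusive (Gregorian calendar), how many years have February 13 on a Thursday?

6

Track February 13's weekday year by year (advancing +1, or +2 across a Feb 29):
  2175: Mon  2176: Tue (+1)  2177: Thu (+2) ✓  2178: Fri (+1)  2179: Sat (+1)
  2180: Sun (+1)  2181: Tue (+2)  2182: Wed (+1)  2183: Thu (+1) ✓  2184: Fri (+1)
  2185: Sun (+2)  2186: Mon (+1)  2187: Tue (+1)  2188: Wed (+1)  … (10 more years) …
  2199: Wed (+1)  2200: Thu (+1) ✓  2201: Fri (+1)  2202: Sat (+1)  2203: Sun (+1)
  2204: Mon (+1)  2205: Wed (+2)  2206: Thu (+1) ✓  2207: Fri (+1)  2208: Sat (+1)
  2209: Mon (+2)  2210: Tue (+1)  2211: Wed (+1)  2212: Thu (+1) ✓
Thursday years: 2177, 2183, 2194, 2200, 2206, 2212 — 6 in total.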